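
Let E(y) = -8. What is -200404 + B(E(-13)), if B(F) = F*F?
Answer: -200340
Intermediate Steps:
B(F) = F²
-200404 + B(E(-13)) = -200404 + (-8)² = -200404 + 64 = -200340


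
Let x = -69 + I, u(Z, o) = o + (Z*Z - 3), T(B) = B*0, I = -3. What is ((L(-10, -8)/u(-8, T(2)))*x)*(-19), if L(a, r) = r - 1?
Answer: -12312/61 ≈ -201.84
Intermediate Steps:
L(a, r) = -1 + r
T(B) = 0
u(Z, o) = -3 + o + Z**2 (u(Z, o) = o + (Z**2 - 3) = o + (-3 + Z**2) = -3 + o + Z**2)
x = -72 (x = -69 - 3 = -72)
((L(-10, -8)/u(-8, T(2)))*x)*(-19) = (((-1 - 8)/(-3 + 0 + (-8)**2))*(-72))*(-19) = (-9/(-3 + 0 + 64)*(-72))*(-19) = (-9/61*(-72))*(-19) = (-9*1/61*(-72))*(-19) = -9/61*(-72)*(-19) = (648/61)*(-19) = -12312/61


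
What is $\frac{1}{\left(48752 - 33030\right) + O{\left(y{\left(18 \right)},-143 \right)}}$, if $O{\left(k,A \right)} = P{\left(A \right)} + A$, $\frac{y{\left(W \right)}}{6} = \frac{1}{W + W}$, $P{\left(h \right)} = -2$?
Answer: $\frac{1}{15577} \approx 6.4197 \cdot 10^{-5}$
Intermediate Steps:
$y{\left(W \right)} = \frac{3}{W}$ ($y{\left(W \right)} = \frac{6}{W + W} = \frac{6}{2 W} = 6 \frac{1}{2 W} = \frac{3}{W}$)
$O{\left(k,A \right)} = -2 + A$
$\frac{1}{\left(48752 - 33030\right) + O{\left(y{\left(18 \right)},-143 \right)}} = \frac{1}{\left(48752 - 33030\right) - 145} = \frac{1}{15722 - 145} = \frac{1}{15577}$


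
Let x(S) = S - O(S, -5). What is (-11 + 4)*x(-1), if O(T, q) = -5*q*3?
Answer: 532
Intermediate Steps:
O(T, q) = -15*q
x(S) = -75 + S (x(S) = S - (-15)*(-5) = S - 1*75 = S - 75 = -75 + S)
(-11 + 4)*x(-1) = (-11 + 4)*(-75 - 1) = -7*(-76) = 532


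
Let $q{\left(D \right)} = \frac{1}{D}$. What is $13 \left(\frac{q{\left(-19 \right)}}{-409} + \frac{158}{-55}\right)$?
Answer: $- \frac{15960919}{427405} \approx -37.344$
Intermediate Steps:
$13 \left(\frac{q{\left(-19 \right)}}{-409} + \frac{158}{-55}\right) = 13 \left(\frac{1}{\left(-19\right) \left(-409\right)} + \frac{158}{-55}\right) = 13 \left(\left(- \frac{1}{19}\right) \left(- \frac{1}{409}\right) + 158 \left(- \frac{1}{55}\right)\right) = 13 \left(\frac{1}{7771} - \frac{158}{55}\right) = 13 \left(- \frac{1227763}{427405}\right) = - \frac{15960919}{427405}$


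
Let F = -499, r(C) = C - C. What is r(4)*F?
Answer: 0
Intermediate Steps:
r(C) = 0
r(4)*F = 0*(-499) = 0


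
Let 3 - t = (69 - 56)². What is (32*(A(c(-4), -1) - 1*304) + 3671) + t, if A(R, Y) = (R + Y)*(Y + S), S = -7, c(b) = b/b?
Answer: -6223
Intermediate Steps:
c(b) = 1
t = -166 (t = 3 - (69 - 56)² = 3 - 1*13² = 3 - 1*169 = 3 - 169 = -166)
A(R, Y) = (-7 + Y)*(R + Y) (A(R, Y) = (R + Y)*(Y - 7) = (R + Y)*(-7 + Y) = (-7 + Y)*(R + Y))
(32*(A(c(-4), -1) - 1*304) + 3671) + t = (32*(((-1)² - 7*1 - 7*(-1) + 1*(-1)) - 1*304) + 3671) - 166 = (32*((1 - 7 + 7 - 1) - 304) + 3671) - 166 = (32*(0 - 304) + 3671) - 166 = (32*(-304) + 3671) - 166 = (-9728 + 3671) - 166 = -6057 - 166 = -6223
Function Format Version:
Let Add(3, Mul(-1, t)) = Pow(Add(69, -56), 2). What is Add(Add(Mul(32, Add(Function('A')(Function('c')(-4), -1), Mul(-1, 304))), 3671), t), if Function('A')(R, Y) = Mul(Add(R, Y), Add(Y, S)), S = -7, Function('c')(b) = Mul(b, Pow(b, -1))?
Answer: -6223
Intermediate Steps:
Function('c')(b) = 1
t = -166 (t = Add(3, Mul(-1, Pow(Add(69, -56), 2))) = Add(3, Mul(-1, Pow(13, 2))) = Add(3, Mul(-1, 169)) = Add(3, -169) = -166)
Function('A')(R, Y) = Mul(Add(-7, Y), Add(R, Y)) (Function('A')(R, Y) = Mul(Add(R, Y), Add(Y, -7)) = Mul(Add(R, Y), Add(-7, Y)) = Mul(Add(-7, Y), Add(R, Y)))
Add(Add(Mul(32, Add(Function('A')(Function('c')(-4), -1), Mul(-1, 304))), 3671), t) = Add(Add(Mul(32, Add(Add(Pow(-1, 2), Mul(-7, 1), Mul(-7, -1), Mul(1, -1)), Mul(-1, 304))), 3671), -166) = Add(Add(Mul(32, Add(Add(1, -7, 7, -1), -304)), 3671), -166) = Add(Add(Mul(32, Add(0, -304)), 3671), -166) = Add(Add(Mul(32, -304), 3671), -166) = Add(Add(-9728, 3671), -166) = Add(-6057, -166) = -6223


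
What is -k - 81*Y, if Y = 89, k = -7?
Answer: -7202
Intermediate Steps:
-k - 81*Y = -1*(-7) - 81*89 = 7 - 7209 = -7202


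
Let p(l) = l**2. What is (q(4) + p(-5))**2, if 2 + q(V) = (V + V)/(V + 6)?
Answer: 14161/25 ≈ 566.44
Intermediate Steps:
q(V) = -2 + 2*V/(6 + V) (q(V) = -2 + (V + V)/(V + 6) = -2 + (2*V)/(6 + V) = -2 + 2*V/(6 + V))
(q(4) + p(-5))**2 = (-12/(6 + 4) + (-5)**2)**2 = (-12/10 + 25)**2 = (-12*1/10 + 25)**2 = (-6/5 + 25)**2 = (119/5)**2 = 14161/25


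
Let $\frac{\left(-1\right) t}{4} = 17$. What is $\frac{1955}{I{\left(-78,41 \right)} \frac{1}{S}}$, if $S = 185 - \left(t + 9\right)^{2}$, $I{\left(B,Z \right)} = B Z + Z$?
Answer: $\frac{6443680}{3157} \approx 2041.1$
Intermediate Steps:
$t = -68$ ($t = \left(-4\right) 17 = -68$)
$I{\left(B,Z \right)} = Z + B Z$
$S = -3296$ ($S = 185 - \left(-68 + 9\right)^{2} = 185 - \left(-59\right)^{2} = 185 - 3481 = -3296$)
$\frac{1955}{I{\left(-78,41 \right)} \frac{1}{S}} = \frac{1955}{41 \left(1 - 78\right) \frac{1}{-3296}} = \frac{1955}{41 \left(-77\right) \left(- \frac{1}{3296}\right)} = \frac{1955}{\left(-3157\right) \left(- \frac{1}{3296}\right)} = \frac{1955}{\frac{3157}{3296}} = 1955 \cdot \frac{3296}{3157} = \frac{6443680}{3157}$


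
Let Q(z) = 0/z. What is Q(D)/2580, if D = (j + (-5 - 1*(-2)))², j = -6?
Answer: 0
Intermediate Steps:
D = 81 (D = (-6 + (-5 - 1*(-2)))² = (-6 + (-5 + 2))² = (-6 - 3)² = (-9)² = 81)
Q(z) = 0
Q(D)/2580 = 0/2580 = 0*(1/2580) = 0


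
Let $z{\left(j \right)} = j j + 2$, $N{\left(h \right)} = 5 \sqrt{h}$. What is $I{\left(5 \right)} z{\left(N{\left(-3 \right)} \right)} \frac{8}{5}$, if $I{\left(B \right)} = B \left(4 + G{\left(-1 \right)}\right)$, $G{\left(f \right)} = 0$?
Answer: $-2336$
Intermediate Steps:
$I{\left(B \right)} = 4 B$ ($I{\left(B \right)} = B \left(4 + 0\right) = B 4 = 4 B$)
$z{\left(j \right)} = 2 + j^{2}$ ($z{\left(j \right)} = j^{2} + 2 = 2 + j^{2}$)
$I{\left(5 \right)} z{\left(N{\left(-3 \right)} \right)} \frac{8}{5} = 4 \cdot 5 \left(2 + \left(5 \sqrt{-3}\right)^{2}\right) \frac{8}{5} = 20 \left(2 + \left(5 i \sqrt{3}\right)^{2}\right) 8 \cdot \frac{1}{5} = 20 \left(2 + \left(5 i \sqrt{3}\right)^{2}\right) \frac{8}{5} = 20 \left(2 - 75\right) \frac{8}{5} = 20 \left(-73\right) \frac{8}{5} = \left(-1460\right) \frac{8}{5} = -2336$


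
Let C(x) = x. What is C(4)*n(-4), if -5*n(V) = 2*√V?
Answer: -16*I/5 ≈ -3.2*I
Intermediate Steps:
n(V) = -2*√V/5
C(4)*n(-4) = 4*(-4*I/5) = -16*I/5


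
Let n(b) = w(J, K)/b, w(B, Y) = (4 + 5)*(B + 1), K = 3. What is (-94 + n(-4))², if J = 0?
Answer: 148225/16 ≈ 9264.1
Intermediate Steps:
w(B, Y) = 9 + 9*B (w(B, Y) = 9*(1 + B) = 9 + 9*B)
n(b) = 9/b (n(b) = (9 + 9*0)/b = (9 + 0)/b = 9/b)
(-94 + n(-4))² = (-94 + 9/(-4))² = (-94 + 9*(-¼))² = (-94 - 9/4)² = (-385/4)² = 148225/16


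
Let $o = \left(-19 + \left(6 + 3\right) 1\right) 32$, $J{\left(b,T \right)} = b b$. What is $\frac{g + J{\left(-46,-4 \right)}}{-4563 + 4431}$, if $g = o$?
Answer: $- \frac{449}{33} \approx -13.606$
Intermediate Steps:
$J{\left(b,T \right)} = b^{2}$
$o = -320$ ($o = \left(-19 + 9 \cdot 1\right) 32 = \left(-19 + 9\right) 32 = \left(-10\right) 32 = -320$)
$g = -320$
$\frac{g + J{\left(-46,-4 \right)}}{-4563 + 4431} = \frac{-320 + \left(-46\right)^{2}}{-4563 + 4431} = \frac{-320 + 2116}{-132} = 1796 \left(- \frac{1}{132}\right) = - \frac{449}{33}$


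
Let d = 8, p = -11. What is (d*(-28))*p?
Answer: 2464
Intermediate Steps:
(d*(-28))*p = (8*(-28))*(-11) = -224*(-11) = 2464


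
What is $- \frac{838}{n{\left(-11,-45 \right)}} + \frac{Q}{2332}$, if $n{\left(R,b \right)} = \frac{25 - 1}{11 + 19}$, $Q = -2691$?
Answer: $- \frac{2445461}{2332} \approx -1048.7$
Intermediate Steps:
$n{\left(R,b \right)} = \frac{4}{5}$ ($n{\left(R,b \right)} = \frac{24}{30} = 24 \cdot \frac{1}{30} = \frac{4}{5}$)
$- \frac{838}{n{\left(-11,-45 \right)}} + \frac{Q}{2332} = - \frac{838}{\frac{4}{5}} - \frac{2691}{2332} = \left(-838\right) \frac{5}{4} - \frac{2691}{2332} = - \frac{2095}{2} - \frac{2691}{2332} = - \frac{2445461}{2332}$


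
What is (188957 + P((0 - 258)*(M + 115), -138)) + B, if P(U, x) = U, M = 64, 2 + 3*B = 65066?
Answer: 164463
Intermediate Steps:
B = 21688 (B = -2/3 + (1/3)*65066 = -2/3 + 65066/3 = 21688)
(188957 + P((0 - 258)*(M + 115), -138)) + B = (188957 + (0 - 258)*(64 + 115)) + 21688 = (188957 - 258*179) + 21688 = (188957 - 46182) + 21688 = 142775 + 21688 = 164463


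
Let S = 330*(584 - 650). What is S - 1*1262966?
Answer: -1284746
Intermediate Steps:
S = -21780 (S = 330*(-66) = -21780)
S - 1*1262966 = -21780 - 1*1262966 = -21780 - 1262966 = -1284746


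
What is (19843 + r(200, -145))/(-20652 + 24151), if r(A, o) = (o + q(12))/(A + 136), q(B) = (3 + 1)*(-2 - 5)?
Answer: 6667075/1175664 ≈ 5.6709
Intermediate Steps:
q(B) = -28 (q(B) = 4*(-7) = -28)
r(A, o) = (-28 + o)/(136 + A) (r(A, o) = (o - 28)/(A + 136) = (-28 + o)/(136 + A))
(19843 + r(200, -145))/(-20652 + 24151) = (19843 + (-28 - 145)/(136 + 200))/(-20652 + 24151) = (19843 - 173/336)/3499 = (19843 + (1/336)*(-173))*(1/3499) = (19843 - 173/336)*(1/3499) = (6667075/336)*(1/3499) = 6667075/1175664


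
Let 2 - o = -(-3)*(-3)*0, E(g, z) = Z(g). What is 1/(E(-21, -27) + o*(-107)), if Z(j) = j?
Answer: -1/235 ≈ -0.0042553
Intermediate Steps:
E(g, z) = g
o = 2 (o = 2 - (-(-3)*(-3))*0 = 2 - (-3*3)*0 = 2 - (-9)*0 = 2 - 1*0 = 2 + 0 = 2)
1/(E(-21, -27) + o*(-107)) = 1/(-21 + 2*(-107)) = 1/(-21 - 214) = 1/(-235) = -1/235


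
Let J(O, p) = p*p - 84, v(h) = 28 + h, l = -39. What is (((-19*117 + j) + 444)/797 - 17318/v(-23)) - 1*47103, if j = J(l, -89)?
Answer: -201477611/3985 ≈ -50559.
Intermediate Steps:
J(O, p) = -84 + p² (J(O, p) = p² - 84 = -84 + p²)
j = 7837 (j = -84 + (-89)² = -84 + 7921 = 7837)
(((-19*117 + j) + 444)/797 - 17318/v(-23)) - 1*47103 = (((-19*117 + 7837) + 444)/797 - 17318/(28 - 23)) - 1*47103 = (((-2223 + 7837) + 444)*(1/797) - 17318/5) - 47103 = ((5614 + 444)*(1/797) - 17318*⅕) - 47103 = (6058*(1/797) - 17318/5) - 47103 = (6058/797 - 17318/5) - 47103 = -13772156/3985 - 47103 = -201477611/3985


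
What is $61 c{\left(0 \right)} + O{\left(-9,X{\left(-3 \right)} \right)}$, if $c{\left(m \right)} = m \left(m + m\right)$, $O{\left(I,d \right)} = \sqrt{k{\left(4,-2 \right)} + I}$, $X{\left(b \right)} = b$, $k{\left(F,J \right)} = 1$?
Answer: $2 i \sqrt{2} \approx 2.8284 i$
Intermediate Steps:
$O{\left(I,d \right)} = \sqrt{1 + I}$
$c{\left(m \right)} = 2 m^{2}$ ($c{\left(m \right)} = m 2 m = 2 m^{2}$)
$61 c{\left(0 \right)} + O{\left(-9,X{\left(-3 \right)} \right)} = 61 \cdot 2 \cdot 0^{2} + \sqrt{1 - 9} = 61 \cdot 2 \cdot 0 + \sqrt{-8} = 61 \cdot 0 + 2 i \sqrt{2} = 0 + 2 i \sqrt{2} = 2 i \sqrt{2}$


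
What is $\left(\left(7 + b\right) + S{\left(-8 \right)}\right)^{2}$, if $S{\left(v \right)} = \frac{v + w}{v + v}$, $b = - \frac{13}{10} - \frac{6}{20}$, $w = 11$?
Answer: $\frac{173889}{6400} \approx 27.17$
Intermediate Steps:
$b = - \frac{8}{5}$ ($b = \left(-13\right) \frac{1}{10} - \frac{3}{10} = - \frac{13}{10} - \frac{3}{10} = - \frac{8}{5} \approx -1.6$)
$S{\left(v \right)} = \frac{11 + v}{2 v}$ ($S{\left(v \right)} = \frac{v + 11}{v + v} = \frac{11 + v}{2 v}$)
$\left(\left(7 + b\right) + S{\left(-8 \right)}\right)^{2} = \left(\left(7 - \frac{8}{5}\right) + \frac{11 - 8}{2 \left(-8\right)}\right)^{2} = \left(\frac{27}{5} + \frac{1}{2} \left(- \frac{1}{8}\right) 3\right)^{2} = \left(\frac{27}{5} - \frac{3}{16}\right)^{2} = \left(\frac{417}{80}\right)^{2} = \frac{173889}{6400}$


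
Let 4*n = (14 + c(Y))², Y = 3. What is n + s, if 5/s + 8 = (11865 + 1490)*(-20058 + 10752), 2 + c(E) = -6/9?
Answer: 35917393337/1118534742 ≈ 32.111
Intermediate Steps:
c(E) = -8/3 (c(E) = -2 - 6/9 = -2 - 6*⅑ = -2 - ⅔ = -8/3)
n = 289/9 (n = (14 - 8/3)²/4 = (34/3)²/4 = (¼)*(1156/9) = 289/9 ≈ 32.111)
s = -5/124281638 (s = 5/(-8 + (11865 + 1490)*(-20058 + 10752)) = 5/(-8 + 13355*(-9306)) = 5/(-8 - 124281630) = 5/(-124281638) = 5*(-1/124281638) = -5/124281638 ≈ -4.0231e-8)
n + s = 289/9 - 5/124281638 = 35917393337/1118534742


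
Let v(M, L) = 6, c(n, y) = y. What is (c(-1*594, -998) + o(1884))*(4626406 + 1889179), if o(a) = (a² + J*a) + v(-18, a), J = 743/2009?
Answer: 46457841086252980/2009 ≈ 2.3125e+13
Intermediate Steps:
J = 743/2009 (J = 743*(1/2009) = 743/2009 ≈ 0.36984)
o(a) = 6 + a² + 743*a/2009 (o(a) = (a² + 743*a/2009) + 6 = 6 + a² + 743*a/2009)
(c(-1*594, -998) + o(1884))*(4626406 + 1889179) = (-998 + (6 + 1884² + (743/2009)*1884))*(4626406 + 1889179) = (-998 + (6 + 3549456 + 1399812/2009))*6515585 = (-998 + 7132268970/2009)*6515585 = (7130263988/2009)*6515585 = 46457841086252980/2009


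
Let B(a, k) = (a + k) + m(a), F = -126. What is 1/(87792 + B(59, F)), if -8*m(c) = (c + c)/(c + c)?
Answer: 8/701799 ≈ 1.1399e-5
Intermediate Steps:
m(c) = -1/8 (m(c) = -(c + c)/(8*(c + c)) = -2*c/(8*(2*c)) = -2*c*1/(2*c)/8 = -1/8*1 = -1/8)
B(a, k) = -1/8 + a + k (B(a, k) = (a + k) - 1/8 = -1/8 + a + k)
1/(87792 + B(59, F)) = 1/(87792 + (-1/8 + 59 - 126)) = 1/(87792 - 537/8) = 1/(701799/8) = 8/701799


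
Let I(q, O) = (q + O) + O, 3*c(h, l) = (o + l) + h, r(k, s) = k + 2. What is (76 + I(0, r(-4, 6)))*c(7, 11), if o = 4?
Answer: 528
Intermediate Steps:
r(k, s) = 2 + k
c(h, l) = 4/3 + h/3 + l/3 (c(h, l) = ((4 + l) + h)/3 = (4 + h + l)/3 = 4/3 + h/3 + l/3)
I(q, O) = q + 2*O (I(q, O) = (O + q) + O = q + 2*O)
(76 + I(0, r(-4, 6)))*c(7, 11) = (76 + (0 + 2*(2 - 4)))*(4/3 + (⅓)*7 + (⅓)*11) = (76 + (0 + 2*(-2)))*(4/3 + 7/3 + 11/3) = (76 + (0 - 4))*(22/3) = (76 - 4)*(22/3) = 72*(22/3) = 528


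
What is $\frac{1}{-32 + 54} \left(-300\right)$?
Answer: $- \frac{150}{11} \approx -13.636$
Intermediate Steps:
$\frac{1}{-32 + 54} \left(-300\right) = \frac{1}{22} \left(-300\right) = - \frac{150}{11}$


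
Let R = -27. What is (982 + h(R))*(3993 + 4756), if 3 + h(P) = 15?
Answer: 8696506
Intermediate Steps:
h(P) = 12 (h(P) = -3 + 15 = 12)
(982 + h(R))*(3993 + 4756) = (982 + 12)*(3993 + 4756) = 994*8749 = 8696506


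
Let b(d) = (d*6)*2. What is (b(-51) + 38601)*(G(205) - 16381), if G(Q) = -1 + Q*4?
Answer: -591184818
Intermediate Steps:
G(Q) = -1 + 4*Q
b(d) = 12*d (b(d) = (6*d)*2 = 12*d)
(b(-51) + 38601)*(G(205) - 16381) = (12*(-51) + 38601)*((-1 + 4*205) - 16381) = (-612 + 38601)*((-1 + 820) - 16381) = 37989*(819 - 16381) = 37989*(-15562) = -591184818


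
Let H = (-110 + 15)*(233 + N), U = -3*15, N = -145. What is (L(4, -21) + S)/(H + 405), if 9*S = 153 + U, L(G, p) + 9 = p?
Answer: 18/7955 ≈ 0.0022627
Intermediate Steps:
L(G, p) = -9 + p
U = -45
H = -8360 (H = (-110 + 15)*(233 - 145) = -95*88 = -8360)
S = 12 (S = (153 - 45)/9 = (⅑)*108 = 12)
(L(4, -21) + S)/(H + 405) = ((-9 - 21) + 12)/(-8360 + 405) = (-30 + 12)/(-7955) = -18*(-1/7955) = 18/7955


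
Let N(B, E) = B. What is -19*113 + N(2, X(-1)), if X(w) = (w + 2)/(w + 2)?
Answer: -2145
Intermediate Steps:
X(w) = 1 (X(w) = (2 + w)/(2 + w) = 1)
-19*113 + N(2, X(-1)) = -19*113 + 2 = -2147 + 2 = -2145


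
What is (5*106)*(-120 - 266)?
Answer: -204580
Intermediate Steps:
(5*106)*(-120 - 266) = 530*(-386) = -204580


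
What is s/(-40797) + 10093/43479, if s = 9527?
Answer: -273368/197090307 ≈ -0.0013870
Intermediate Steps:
s/(-40797) + 10093/43479 = 9527/(-40797) + 10093/43479 = 9527*(-1/40797) + 10093*(1/43479) = -9527/40797 + 10093/43479 = -273368/197090307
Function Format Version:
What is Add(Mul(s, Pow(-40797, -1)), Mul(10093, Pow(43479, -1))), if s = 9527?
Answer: Rational(-273368, 197090307) ≈ -0.0013870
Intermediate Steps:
Add(Mul(s, Pow(-40797, -1)), Mul(10093, Pow(43479, -1))) = Add(Mul(9527, Pow(-40797, -1)), Mul(10093, Pow(43479, -1))) = Add(Mul(9527, Rational(-1, 40797)), Mul(10093, Rational(1, 43479))) = Add(Rational(-9527, 40797), Rational(10093, 43479)) = Rational(-273368, 197090307)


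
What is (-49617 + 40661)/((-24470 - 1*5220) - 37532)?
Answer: 4478/33611 ≈ 0.13323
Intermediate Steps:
(-49617 + 40661)/((-24470 - 1*5220) - 37532) = -8956/((-24470 - 5220) - 37532) = -8956/(-29690 - 37532) = -8956/(-67222) = -8956*(-1/67222) = 4478/33611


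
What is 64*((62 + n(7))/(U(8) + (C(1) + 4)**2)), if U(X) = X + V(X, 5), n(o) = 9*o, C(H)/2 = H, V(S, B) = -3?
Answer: 8000/41 ≈ 195.12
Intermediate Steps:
C(H) = 2*H
U(X) = -3 + X (U(X) = X - 3 = -3 + X)
64*((62 + n(7))/(U(8) + (C(1) + 4)**2)) = 64*((62 + 9*7)/((-3 + 8) + (2*1 + 4)**2)) = 64*((62 + 63)/(5 + (2 + 4)**2)) = 64*(125/(5 + 6**2)) = 64*(125/(5 + 36)) = 64*(125/41) = 8000/41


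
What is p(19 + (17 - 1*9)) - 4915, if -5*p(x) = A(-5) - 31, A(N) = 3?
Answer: -24547/5 ≈ -4909.4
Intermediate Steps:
p(x) = 28/5 (p(x) = -(3 - 31)/5 = -⅕*(-28) = 28/5)
p(19 + (17 - 1*9)) - 4915 = 28/5 - 4915 = -24547/5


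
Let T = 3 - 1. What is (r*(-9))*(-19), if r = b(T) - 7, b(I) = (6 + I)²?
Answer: 9747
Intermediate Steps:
T = 2
r = 57 (r = (6 + 2)² - 7 = 8² - 7 = 64 - 7 = 57)
(r*(-9))*(-19) = (57*(-9))*(-19) = -513*(-19) = 9747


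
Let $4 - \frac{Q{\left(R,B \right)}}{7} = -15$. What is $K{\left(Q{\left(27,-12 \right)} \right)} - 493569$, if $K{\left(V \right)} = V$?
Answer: $-493436$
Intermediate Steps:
$Q{\left(R,B \right)} = 133$ ($Q{\left(R,B \right)} = 28 - -105 = 28 + 105 = 133$)
$K{\left(Q{\left(27,-12 \right)} \right)} - 493569 = 133 - 493569 = -493436$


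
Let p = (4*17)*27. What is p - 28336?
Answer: -26500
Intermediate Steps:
p = 1836 (p = 68*27 = 1836)
p - 28336 = 1836 - 28336 = -26500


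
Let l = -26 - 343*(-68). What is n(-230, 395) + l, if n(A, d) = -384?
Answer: 22914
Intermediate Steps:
l = 23298 (l = -26 + 23324 = 23298)
n(-230, 395) + l = -384 + 23298 = 22914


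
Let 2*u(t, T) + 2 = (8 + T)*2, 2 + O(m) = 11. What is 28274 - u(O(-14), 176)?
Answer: 28091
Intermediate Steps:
O(m) = 9 (O(m) = -2 + 11 = 9)
u(t, T) = 7 + T (u(t, T) = -1 + ((8 + T)*2)/2 = -1 + (16 + 2*T)/2 = -1 + (8 + T) = 7 + T)
28274 - u(O(-14), 176) = 28274 - (7 + 176) = 28274 - 1*183 = 28274 - 183 = 28091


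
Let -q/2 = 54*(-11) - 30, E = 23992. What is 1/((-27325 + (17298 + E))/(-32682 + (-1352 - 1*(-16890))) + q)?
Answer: 17144/21381747 ≈ 0.00080181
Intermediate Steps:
q = 1248 (q = -2*(54*(-11) - 30) = -2*(-594 - 30) = -2*(-624) = 1248)
1/((-27325 + (17298 + E))/(-32682 + (-1352 - 1*(-16890))) + q) = 1/((-27325 + (17298 + 23992))/(-32682 + (-1352 - 1*(-16890))) + 1248) = 1/((-27325 + 41290)/(-32682 + (-1352 + 16890)) + 1248) = 1/(13965/(-32682 + 15538) + 1248) = 1/(13965/(-17144) + 1248) = 1/(13965*(-1/17144) + 1248) = 1/(-13965/17144 + 1248) = 1/(21381747/17144) = 17144/21381747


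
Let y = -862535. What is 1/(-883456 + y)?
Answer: -1/1745991 ≈ -5.7274e-7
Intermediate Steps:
1/(-883456 + y) = 1/(-883456 - 862535) = 1/(-1745991) = -1/1745991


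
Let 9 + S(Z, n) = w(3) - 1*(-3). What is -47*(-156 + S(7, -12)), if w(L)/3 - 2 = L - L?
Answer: 7332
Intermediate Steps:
w(L) = 6 (w(L) = 6 + 3*(L - L) = 6 + 3*0 = 6 + 0 = 6)
S(Z, n) = 0 (S(Z, n) = -9 + (6 - 1*(-3)) = -9 + (6 + 3) = -9 + 9 = 0)
-47*(-156 + S(7, -12)) = -47*(-156 + 0) = -47*(-156) = 7332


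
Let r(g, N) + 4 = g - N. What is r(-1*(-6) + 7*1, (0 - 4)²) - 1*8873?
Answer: -8880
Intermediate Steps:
r(g, N) = -4 + g - N (r(g, N) = -4 + (g - N) = -4 + g - N)
r(-1*(-6) + 7*1, (0 - 4)²) - 1*8873 = (-4 + (-1*(-6) + 7*1) - (0 - 4)²) - 1*8873 = (-4 + (6 + 7) - 1*(-4)²) - 8873 = (-4 + 13 - 1*16) - 8873 = (-4 + 13 - 16) - 8873 = -7 - 8873 = -8880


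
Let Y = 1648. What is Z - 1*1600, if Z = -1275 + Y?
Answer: -1227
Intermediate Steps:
Z = 373 (Z = -1275 + 1648 = 373)
Z - 1*1600 = 373 - 1*1600 = 373 - 1600 = -1227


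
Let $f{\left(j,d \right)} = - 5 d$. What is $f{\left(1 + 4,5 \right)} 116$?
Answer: $-2900$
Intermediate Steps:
$f{\left(1 + 4,5 \right)} 116 = \left(-5\right) 5 \cdot 116 = \left(-25\right) 116 = -2900$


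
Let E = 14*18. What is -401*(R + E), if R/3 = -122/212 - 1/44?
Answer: -233975079/2332 ≈ -1.0033e+5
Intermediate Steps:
R = -4185/2332 (R = 3*(-122/212 - 1/44) = 3*(-122*1/212 - 1*1/44) = 3*(-61/106 - 1/44) = 3*(-1395/2332) = -4185/2332 ≈ -1.7946)
E = 252
-401*(R + E) = -401*(-4185/2332 + 252) = -401*583479/2332 = -233975079/2332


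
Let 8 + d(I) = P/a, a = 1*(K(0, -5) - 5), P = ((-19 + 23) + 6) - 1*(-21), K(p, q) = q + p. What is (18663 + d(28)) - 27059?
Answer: -84071/10 ≈ -8407.1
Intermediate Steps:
K(p, q) = p + q
P = 31 (P = (4 + 6) + 21 = 10 + 21 = 31)
a = -10 (a = 1*((0 - 5) - 5) = 1*(-5 - 5) = 1*(-10) = -10)
d(I) = -111/10 (d(I) = -8 + 31/(-10) = -8 + 31*(-1/10) = -8 - 31/10 = -111/10)
(18663 + d(28)) - 27059 = (18663 - 111/10) - 27059 = 186519/10 - 27059 = -84071/10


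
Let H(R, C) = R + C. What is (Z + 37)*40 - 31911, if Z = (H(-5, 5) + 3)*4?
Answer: -29951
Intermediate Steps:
H(R, C) = C + R
Z = 12 (Z = ((5 - 5) + 3)*4 = (0 + 3)*4 = 3*4 = 12)
(Z + 37)*40 - 31911 = (12 + 37)*40 - 31911 = 49*40 - 31911 = 1960 - 31911 = -29951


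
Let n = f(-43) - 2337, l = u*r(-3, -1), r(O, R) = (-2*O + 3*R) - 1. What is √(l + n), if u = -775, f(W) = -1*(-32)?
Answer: I*√3855 ≈ 62.089*I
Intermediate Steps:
f(W) = 32
r(O, R) = -1 - 2*O + 3*R
l = -1550 (l = -775*(-1 - 2*(-3) + 3*(-1)) = -775*(-1 + 6 - 3) = -775*2 = -1550)
n = -2305 (n = 32 - 2337 = -2305)
√(l + n) = √(-1550 - 2305) = √(-3855) = I*√3855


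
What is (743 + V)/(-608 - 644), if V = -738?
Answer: -5/1252 ≈ -0.0039936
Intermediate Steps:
(743 + V)/(-608 - 644) = (743 - 738)/(-608 - 644) = 5/(-1252) = 5*(-1/1252) = -5/1252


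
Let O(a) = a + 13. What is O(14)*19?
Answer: 513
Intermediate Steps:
O(a) = 13 + a
O(14)*19 = (13 + 14)*19 = 27*19 = 513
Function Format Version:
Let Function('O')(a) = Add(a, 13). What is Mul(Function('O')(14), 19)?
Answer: 513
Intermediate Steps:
Function('O')(a) = Add(13, a)
Mul(Function('O')(14), 19) = Mul(Add(13, 14), 19) = Mul(27, 19) = 513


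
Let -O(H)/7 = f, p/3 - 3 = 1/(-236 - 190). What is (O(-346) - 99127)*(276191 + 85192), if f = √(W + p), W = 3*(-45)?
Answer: -35822812641 - 2529681*I*√2540806/142 ≈ -3.5823e+10 - 2.8396e+7*I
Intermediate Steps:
p = 1277/142 (p = 9 + 3/(-236 - 190) = 9 + 3/(-426) = 9 + 3*(-1/426) = 9 - 1/142 = 1277/142 ≈ 8.9930)
W = -135
f = I*√2540806/142 (f = √(-135 + 1277/142) = √(-17893/142) = I*√2540806/142 ≈ 11.225*I)
O(H) = -7*I*√2540806/142
(O(-346) - 99127)*(276191 + 85192) = (-7*I*√2540806/142 - 99127)*(276191 + 85192) = (-99127 - 7*I*√2540806/142)*361383 = -35822812641 - 2529681*I*√2540806/142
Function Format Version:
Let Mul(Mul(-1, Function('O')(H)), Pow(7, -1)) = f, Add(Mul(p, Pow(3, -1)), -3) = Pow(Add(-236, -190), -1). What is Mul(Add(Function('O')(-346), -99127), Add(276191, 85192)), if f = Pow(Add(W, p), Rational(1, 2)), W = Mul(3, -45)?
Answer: Add(-35822812641, Mul(Rational(-2529681, 142), I, Pow(2540806, Rational(1, 2)))) ≈ Add(-3.5823e+10, Mul(-2.8396e+7, I))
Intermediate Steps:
p = Rational(1277, 142) (p = Add(9, Mul(3, Pow(Add(-236, -190), -1))) = Add(9, Mul(3, Pow(-426, -1))) = Add(9, Mul(3, Rational(-1, 426))) = Add(9, Rational(-1, 142)) = Rational(1277, 142) ≈ 8.9930)
W = -135
f = Mul(Rational(1, 142), I, Pow(2540806, Rational(1, 2))) (f = Pow(Add(-135, Rational(1277, 142)), Rational(1, 2)) = Pow(Rational(-17893, 142), Rational(1, 2)) = Mul(Rational(1, 142), I, Pow(2540806, Rational(1, 2))) ≈ Mul(11.225, I))
Function('O')(H) = Mul(Rational(-7, 142), I, Pow(2540806, Rational(1, 2))) (Function('O')(H) = Mul(-7, Mul(Rational(1, 142), I, Pow(2540806, Rational(1, 2)))) = Mul(Rational(-7, 142), I, Pow(2540806, Rational(1, 2))))
Mul(Add(Function('O')(-346), -99127), Add(276191, 85192)) = Mul(Add(Mul(Rational(-7, 142), I, Pow(2540806, Rational(1, 2))), -99127), Add(276191, 85192)) = Mul(Add(-99127, Mul(Rational(-7, 142), I, Pow(2540806, Rational(1, 2)))), 361383) = Add(-35822812641, Mul(Rational(-2529681, 142), I, Pow(2540806, Rational(1, 2))))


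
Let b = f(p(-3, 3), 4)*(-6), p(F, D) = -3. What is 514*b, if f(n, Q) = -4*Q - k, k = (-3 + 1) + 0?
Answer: 43176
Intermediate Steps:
k = -2 (k = -2 + 0 = -2)
f(n, Q) = 2 - 4*Q (f(n, Q) = -4*Q - 1*(-2) = -4*Q + 2 = 2 - 4*Q)
b = 84 (b = (2 - 4*4)*(-6) = (2 - 16)*(-6) = -14*(-6) = 84)
514*b = 514*84 = 43176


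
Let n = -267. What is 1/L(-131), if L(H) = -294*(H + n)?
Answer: 1/117012 ≈ 8.5461e-6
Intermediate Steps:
L(H) = 78498 - 294*H (L(H) = -294*(H - 267) = -294*(-267 + H) = 78498 - 294*H)
1/L(-131) = 1/(78498 - 294*(-131)) = 1/(78498 + 38514) = 1/117012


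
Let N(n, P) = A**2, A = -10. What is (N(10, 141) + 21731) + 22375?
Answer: 44206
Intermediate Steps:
N(n, P) = 100 (N(n, P) = (-10)**2 = 100)
(N(10, 141) + 21731) + 22375 = (100 + 21731) + 22375 = 21831 + 22375 = 44206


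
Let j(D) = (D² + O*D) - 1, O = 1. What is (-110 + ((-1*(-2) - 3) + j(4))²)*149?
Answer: 31886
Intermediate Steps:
j(D) = -1 + D + D² (j(D) = (D² + 1*D) - 1 = (D² + D) - 1 = (D + D²) - 1 = -1 + D + D²)
(-110 + ((-1*(-2) - 3) + j(4))²)*149 = (-110 + ((-1*(-2) - 3) + (-1 + 4 + 4²))²)*149 = (-110 + ((2 - 3) + (-1 + 4 + 16))²)*149 = (-110 + (-1 + 19)²)*149 = (-110 + 18²)*149 = (-110 + 324)*149 = 214*149 = 31886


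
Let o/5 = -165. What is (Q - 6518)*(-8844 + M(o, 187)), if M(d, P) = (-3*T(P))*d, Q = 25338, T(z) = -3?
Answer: -306182580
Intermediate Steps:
o = -825 (o = 5*(-165) = -825)
M(d, P) = 9*d (M(d, P) = (-3*(-3))*d = 9*d)
(Q - 6518)*(-8844 + M(o, 187)) = (25338 - 6518)*(-8844 + 9*(-825)) = 18820*(-8844 - 7425) = 18820*(-16269) = -306182580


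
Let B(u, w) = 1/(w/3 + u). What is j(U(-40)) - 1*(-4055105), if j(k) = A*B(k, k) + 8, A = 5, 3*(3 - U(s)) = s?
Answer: 794802193/196 ≈ 4.0551e+6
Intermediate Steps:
U(s) = 3 - s/3
B(u, w) = 1/(u + w/3) (B(u, w) = 1/(w*(⅓) + u) = 1/(w/3 + u) = 1/(u + w/3))
j(k) = 8 + 15/(4*k) (j(k) = 5*(3/(k + 3*k)) + 8 = 5*(3/((4*k))) + 8 = 5*(3*(1/(4*k))) + 8 = 5*(3/(4*k)) + 8 = 15/(4*k) + 8 = 8 + 15/(4*k))
j(U(-40)) - 1*(-4055105) = (8 + 15/(4*(3 - ⅓*(-40)))) - 1*(-4055105) = (8 + 15/(4*(3 + 40/3))) + 4055105 = (8 + 15/(4*(49/3))) + 4055105 = (8 + (15/4)*(3/49)) + 4055105 = (8 + 45/196) + 4055105 = 1613/196 + 4055105 = 794802193/196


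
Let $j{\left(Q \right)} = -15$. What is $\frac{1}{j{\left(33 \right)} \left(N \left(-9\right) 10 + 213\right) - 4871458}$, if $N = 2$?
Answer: $- \frac{1}{4871953} \approx -2.0526 \cdot 10^{-7}$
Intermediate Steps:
$\frac{1}{j{\left(33 \right)} \left(N \left(-9\right) 10 + 213\right) - 4871458} = \frac{1}{- 15 \left(2 \left(-9\right) 10 + 213\right) - 4871458} = \frac{1}{- 15 \left(\left(-18\right) 10 + 213\right) - 4871458} = \frac{1}{- 15 \left(-180 + 213\right) - 4871458} = \frac{1}{\left(-15\right) 33 - 4871458} = \frac{1}{-495 - 4871458} = \frac{1}{-4871953} = - \frac{1}{4871953}$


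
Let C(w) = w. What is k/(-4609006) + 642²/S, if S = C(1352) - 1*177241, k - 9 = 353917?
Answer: -980959019599/405336728167 ≈ -2.4201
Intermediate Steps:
k = 353926 (k = 9 + 353917 = 353926)
S = -175889 (S = 1352 - 1*177241 = 1352 - 177241 = -175889)
k/(-4609006) + 642²/S = 353926/(-4609006) + 642²/(-175889) = 353926*(-1/4609006) + 412164*(-1/175889) = -176963/2304503 - 412164/175889 = -980959019599/405336728167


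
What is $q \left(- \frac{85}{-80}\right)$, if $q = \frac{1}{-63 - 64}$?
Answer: $- \frac{17}{2032} \approx -0.0083661$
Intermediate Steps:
$q = - \frac{1}{127}$ ($q = \frac{1}{-127} = - \frac{1}{127} \approx -0.007874$)
$q \left(- \frac{85}{-80}\right) = - \frac{\left(-85\right) \frac{1}{-80}}{127} = - \frac{\left(-85\right) \left(- \frac{1}{80}\right)}{127} = \left(- \frac{1}{127}\right) \frac{17}{16} = - \frac{17}{2032}$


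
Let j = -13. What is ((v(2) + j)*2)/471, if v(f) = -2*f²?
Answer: -14/157 ≈ -0.089172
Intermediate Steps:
((v(2) + j)*2)/471 = ((-2*2² - 13)*2)/471 = ((-2*4 - 13)*2)*(1/471) = ((-8 - 13)*2)*(1/471) = -21*2*(1/471) = -42*1/471 = -14/157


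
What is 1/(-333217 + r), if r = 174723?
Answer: -1/158494 ≈ -6.3094e-6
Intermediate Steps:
1/(-333217 + r) = 1/(-333217 + 174723) = 1/(-158494) = -1/158494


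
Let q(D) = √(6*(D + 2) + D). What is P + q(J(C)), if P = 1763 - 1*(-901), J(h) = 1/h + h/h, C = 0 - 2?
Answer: 2664 + √62/2 ≈ 2667.9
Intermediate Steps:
C = -2
J(h) = 1 + 1/h (J(h) = 1/h + 1 = 1 + 1/h)
P = 2664 (P = 1763 + 901 = 2664)
q(D) = √(12 + 7*D) (q(D) = √(6*(2 + D) + D) = √((12 + 6*D) + D) = √(12 + 7*D))
P + q(J(C)) = 2664 + √(12 + 7*((1 - 2)/(-2))) = 2664 + √(12 + 7*(-½*(-1))) = 2664 + √(12 + 7*(½)) = 2664 + √(12 + 7/2) = 2664 + √(31/2) = 2664 + √62/2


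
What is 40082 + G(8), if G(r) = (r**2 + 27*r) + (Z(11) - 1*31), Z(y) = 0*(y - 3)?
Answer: 40331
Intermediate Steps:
Z(y) = 0 (Z(y) = 0*(-3 + y) = 0)
G(r) = -31 + r**2 + 27*r (G(r) = (r**2 + 27*r) + (0 - 1*31) = (r**2 + 27*r) + (0 - 31) = (r**2 + 27*r) - 31 = -31 + r**2 + 27*r)
40082 + G(8) = 40082 + (-31 + 8**2 + 27*8) = 40082 + (-31 + 64 + 216) = 40082 + 249 = 40331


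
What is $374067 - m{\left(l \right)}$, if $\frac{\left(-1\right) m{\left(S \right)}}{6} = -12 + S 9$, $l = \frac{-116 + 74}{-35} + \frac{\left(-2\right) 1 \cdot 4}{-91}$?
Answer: $\frac{170199369}{455} \approx 3.7406 \cdot 10^{5}$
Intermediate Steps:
$l = \frac{586}{455}$ ($l = \left(-42\right) \left(- \frac{1}{35}\right) + \left(-2\right) 4 \left(- \frac{1}{91}\right) = \frac{6}{5} - - \frac{8}{91} = \frac{6}{5} + \frac{8}{91} = \frac{586}{455} \approx 1.2879$)
$m{\left(S \right)} = 72 - 54 S$ ($m{\left(S \right)} = - 6 \left(-12 + S 9\right) = - 6 \left(-12 + 9 S\right) = 72 - 54 S$)
$374067 - m{\left(l \right)} = 374067 - \left(72 - \frac{31644}{455}\right) = 374067 - \frac{1116}{455} = \frac{170199369}{455}$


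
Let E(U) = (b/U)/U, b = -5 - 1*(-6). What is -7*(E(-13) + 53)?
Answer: -62706/169 ≈ -371.04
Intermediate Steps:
b = 1 (b = -5 + 6 = 1)
E(U) = U⁻² (E(U) = (1/U)/U = 1/(U*U) = U⁻²)
-7*(E(-13) + 53) = -7*((-13)⁻² + 53) = -7*(1/169 + 53) = -7*8958/169 = -62706/169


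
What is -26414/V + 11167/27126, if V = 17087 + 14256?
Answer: -366498883/850210218 ≈ -0.43107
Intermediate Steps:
V = 31343
-26414/V + 11167/27126 = -26414/31343 + 11167/27126 = -366498883/850210218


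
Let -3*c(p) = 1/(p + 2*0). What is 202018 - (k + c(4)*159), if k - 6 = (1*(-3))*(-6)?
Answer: 808029/4 ≈ 2.0201e+5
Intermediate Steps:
k = 24 (k = 6 + (1*(-3))*(-6) = 6 - 3*(-6) = 6 + 18 = 24)
c(p) = -1/(3*p) (c(p) = -1/(3*(p + 2*0)) = -1/(3*(p + 0)) = -1/(3*p))
202018 - (k + c(4)*159) = 202018 - (24 - ⅓/4*159) = 202018 - (24 - ⅓*¼*159) = 202018 - (24 - 1/12*159) = 202018 - (24 - 53/4) = 202018 - 1*43/4 = 202018 - 43/4 = 808029/4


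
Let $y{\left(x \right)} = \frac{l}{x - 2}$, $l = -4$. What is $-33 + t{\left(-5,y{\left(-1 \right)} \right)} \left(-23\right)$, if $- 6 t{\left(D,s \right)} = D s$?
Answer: $- \frac{527}{9} \approx -58.556$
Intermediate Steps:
$y{\left(x \right)} = - \frac{4}{-2 + x}$ ($y{\left(x \right)} = - \frac{4}{x - 2} = - \frac{4}{-2 + x}$)
$t{\left(D,s \right)} = - \frac{D s}{6}$
$-33 + t{\left(-5,y{\left(-1 \right)} \right)} \left(-23\right) = -33 + \left(- \frac{1}{6}\right) \left(-5\right) \left(- \frac{4}{-2 - 1}\right) \left(-23\right) = -33 + \left(- \frac{1}{6}\right) \left(-5\right) \left(- \frac{4}{-3}\right) \left(-23\right) = -33 + \left(- \frac{1}{6}\right) \left(-5\right) \left(\left(-4\right) \left(- \frac{1}{3}\right)\right) \left(-23\right) = -33 + \left(- \frac{1}{6}\right) \left(-5\right) \frac{4}{3} \left(-23\right) = -33 + \frac{10}{9} \left(-23\right) = -33 - \frac{230}{9} = - \frac{527}{9}$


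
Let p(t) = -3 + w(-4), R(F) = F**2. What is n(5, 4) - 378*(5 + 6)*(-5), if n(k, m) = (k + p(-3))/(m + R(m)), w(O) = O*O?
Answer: 207909/10 ≈ 20791.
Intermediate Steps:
w(O) = O**2
p(t) = 13 (p(t) = -3 + (-4)**2 = -3 + 16 = 13)
n(k, m) = (13 + k)/(m + m**2) (n(k, m) = (k + 13)/(m + m**2) = (13 + k)/(m + m**2))
n(5, 4) - 378*(5 + 6)*(-5) = (13 + 5)/(4*(1 + 4)) - 378*(5 + 6)*(-5) = (1/4)*18/5 - 4158*(-5) = (1/4)*(1/5)*18 - 378*(-55) = 9/10 + 20790 = 207909/10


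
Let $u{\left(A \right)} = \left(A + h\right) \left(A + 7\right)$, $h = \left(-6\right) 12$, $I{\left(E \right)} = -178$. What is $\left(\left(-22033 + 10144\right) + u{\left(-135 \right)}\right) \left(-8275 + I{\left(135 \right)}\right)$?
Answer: $-123472971$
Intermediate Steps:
$h = -72$
$u{\left(A \right)} = \left(-72 + A\right) \left(7 + A\right)$ ($u{\left(A \right)} = \left(A - 72\right) \left(A + 7\right) = \left(-72 + A\right) \left(7 + A\right)$)
$\left(\left(-22033 + 10144\right) + u{\left(-135 \right)}\right) \left(-8275 + I{\left(135 \right)}\right) = \left(\left(-22033 + 10144\right) - \left(-8271 - 18225\right)\right) \left(-8275 - 178\right) = \left(-11889 + \left(-504 + 18225 + 8775\right)\right) \left(-8453\right) = \left(-11889 + 26496\right) \left(-8453\right) = 14607 \left(-8453\right) = -123472971$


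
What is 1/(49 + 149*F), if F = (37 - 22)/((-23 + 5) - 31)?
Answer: 49/166 ≈ 0.29518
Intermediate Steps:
F = -15/49 (F = 15/(-18 - 31) = 15/(-49) = 15*(-1/49) = -15/49 ≈ -0.30612)
1/(49 + 149*F) = 1/(49 + 149*(-15/49)) = 1/(49 - 2235/49) = 1/(166/49) = 49/166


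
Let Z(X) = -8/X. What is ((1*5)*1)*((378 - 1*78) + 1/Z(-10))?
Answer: 6025/4 ≈ 1506.3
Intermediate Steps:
((1*5)*1)*((378 - 1*78) + 1/Z(-10)) = ((1*5)*1)*((378 - 1*78) + 1/(-8/(-10))) = (5*1)*((378 - 78) + 1/(-8*(-1/10))) = 5*(300 + 1/(4/5)) = 5*(300 + 5/4) = 5*(1205/4) = 6025/4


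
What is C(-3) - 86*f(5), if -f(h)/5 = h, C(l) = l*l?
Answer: 2159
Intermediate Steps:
C(l) = l²
f(h) = -5*h
C(-3) - 86*f(5) = (-3)² - (-430)*5 = 9 - 86*(-25) = 9 + 2150 = 2159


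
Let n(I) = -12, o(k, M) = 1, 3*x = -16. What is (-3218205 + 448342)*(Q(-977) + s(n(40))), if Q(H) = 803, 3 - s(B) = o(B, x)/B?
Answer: -26792884799/12 ≈ -2.2327e+9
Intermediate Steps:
x = -16/3 (x = (⅓)*(-16) = -16/3 ≈ -5.3333)
s(B) = 3 - 1/B
(-3218205 + 448342)*(Q(-977) + s(n(40))) = (-3218205 + 448342)*(803 + (3 - 1/(-12))) = -2769863*(803 + (3 - 1*(-1/12))) = -2769863*(803 + (3 + 1/12)) = -2769863*(803 + 37/12) = -2769863*9673/12 = -26792884799/12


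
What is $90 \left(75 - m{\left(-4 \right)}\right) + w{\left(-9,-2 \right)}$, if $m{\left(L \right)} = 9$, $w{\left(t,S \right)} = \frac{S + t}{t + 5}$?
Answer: $\frac{23771}{4} \approx 5942.8$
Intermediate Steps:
$w{\left(t,S \right)} = \frac{S + t}{5 + t}$
$90 \left(75 - m{\left(-4 \right)}\right) + w{\left(-9,-2 \right)} = 90 \left(75 - 9\right) + \frac{-2 - 9}{5 - 9} = 90 \left(75 - 9\right) + \frac{1}{-4} \left(-11\right) = 90 \cdot 66 - - \frac{11}{4} = 5940 + \frac{11}{4} = \frac{23771}{4}$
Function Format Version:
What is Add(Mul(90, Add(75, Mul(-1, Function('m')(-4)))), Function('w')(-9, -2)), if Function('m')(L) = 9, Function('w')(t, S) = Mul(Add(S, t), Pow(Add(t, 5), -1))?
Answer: Rational(23771, 4) ≈ 5942.8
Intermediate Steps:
Function('w')(t, S) = Mul(Pow(Add(5, t), -1), Add(S, t)) (Function('w')(t, S) = Mul(Add(S, t), Pow(Add(5, t), -1)) = Mul(Pow(Add(5, t), -1), Add(S, t)))
Add(Mul(90, Add(75, Mul(-1, Function('m')(-4)))), Function('w')(-9, -2)) = Add(Mul(90, Add(75, Mul(-1, 9))), Mul(Pow(Add(5, -9), -1), Add(-2, -9))) = Add(Mul(90, Add(75, -9)), Mul(Pow(-4, -1), -11)) = Add(Mul(90, 66), Mul(Rational(-1, 4), -11)) = Add(5940, Rational(11, 4)) = Rational(23771, 4)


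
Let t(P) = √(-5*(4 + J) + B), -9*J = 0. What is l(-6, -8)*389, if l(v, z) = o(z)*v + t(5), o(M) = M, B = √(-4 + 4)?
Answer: 18672 + 778*I*√5 ≈ 18672.0 + 1739.7*I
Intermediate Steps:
J = 0 (J = -⅑*0 = 0)
B = 0 (B = √0 = 0)
t(P) = 2*I*√5 (t(P) = √(-5*(4 + 0) + 0) = √(-5*4 + 0) = √(-20 + 0) = √(-20) = 2*I*√5)
l(v, z) = v*z + 2*I*√5 (l(v, z) = z*v + 2*I*√5 = v*z + 2*I*√5)
l(-6, -8)*389 = (-6*(-8) + 2*I*√5)*389 = (48 + 2*I*√5)*389 = 18672 + 778*I*√5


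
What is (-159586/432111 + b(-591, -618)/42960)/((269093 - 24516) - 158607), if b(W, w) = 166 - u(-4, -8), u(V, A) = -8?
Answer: -1130104541/265983851917200 ≈ -4.2488e-6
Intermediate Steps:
b(W, w) = 174 (b(W, w) = 166 - 1*(-8) = 166 + 8 = 174)
(-159586/432111 + b(-591, -618)/42960)/((269093 - 24516) - 158607) = (-159586/432111 + 174/42960)/((269093 - 24516) - 158607) = (-159586*1/432111 + 174*(1/42960))/(244577 - 158607) = (-159586/432111 + 29/7160)/85970 = -1130104541/3093914760*1/85970 = -1130104541/265983851917200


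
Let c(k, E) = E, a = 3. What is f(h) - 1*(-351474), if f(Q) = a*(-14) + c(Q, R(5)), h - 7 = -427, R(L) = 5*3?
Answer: 351447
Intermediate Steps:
R(L) = 15
h = -420 (h = 7 - 427 = -420)
f(Q) = -27 (f(Q) = 3*(-14) + 15 = -42 + 15 = -27)
f(h) - 1*(-351474) = -27 - 1*(-351474) = -27 + 351474 = 351447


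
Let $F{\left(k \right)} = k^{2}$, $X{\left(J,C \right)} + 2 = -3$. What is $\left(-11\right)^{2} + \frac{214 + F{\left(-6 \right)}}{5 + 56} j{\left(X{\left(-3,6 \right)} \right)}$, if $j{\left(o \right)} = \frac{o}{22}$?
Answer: $\frac{80566}{671} \approx 120.07$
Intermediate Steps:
$X{\left(J,C \right)} = -5$ ($X{\left(J,C \right)} = -2 - 3 = -5$)
$j{\left(o \right)} = \frac{o}{22}$ ($j{\left(o \right)} = o \frac{1}{22} = \frac{o}{22}$)
$\left(-11\right)^{2} + \frac{214 + F{\left(-6 \right)}}{5 + 56} j{\left(X{\left(-3,6 \right)} \right)} = \left(-11\right)^{2} + \frac{214 + \left(-6\right)^{2}}{5 + 56} \cdot \frac{1}{22} \left(-5\right) = 121 + \frac{214 + 36}{61} \left(- \frac{5}{22}\right) = 121 + 250 \cdot \frac{1}{61} \left(- \frac{5}{22}\right) = 121 + \frac{250}{61} \left(- \frac{5}{22}\right) = 121 - \frac{625}{671} = \frac{80566}{671}$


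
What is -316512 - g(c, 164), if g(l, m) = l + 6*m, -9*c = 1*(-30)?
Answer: -952498/3 ≈ -3.1750e+5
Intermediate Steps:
c = 10/3 (c = -(-30)/9 = -⅑*(-30) = 10/3 ≈ 3.3333)
-316512 - g(c, 164) = -316512 - (10/3 + 6*164) = -316512 - (10/3 + 984) = -316512 - 1*2962/3 = -316512 - 2962/3 = -952498/3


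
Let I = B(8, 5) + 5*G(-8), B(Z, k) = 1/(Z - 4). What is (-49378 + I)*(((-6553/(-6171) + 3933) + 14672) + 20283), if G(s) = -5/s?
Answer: -94793118441797/49368 ≈ -1.9201e+9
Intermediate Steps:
B(Z, k) = 1/(-4 + Z)
I = 27/8 (I = 1/(-4 + 8) + 5*(-5/(-8)) = 1/4 + 5*(-5*(-⅛)) = ¼ + 5*(5/8) = ¼ + 25/8 = 27/8 ≈ 3.3750)
(-49378 + I)*(((-6553/(-6171) + 3933) + 14672) + 20283) = (-49378 + 27/8)*(((-6553/(-6171) + 3933) + 14672) + 20283) = -394997*(((-6553*(-1/6171) + 3933) + 14672) + 20283)/8 = -394997*(((6553/6171 + 3933) + 14672) + 20283)/8 = -394997*((24277096/6171 + 14672) + 20283)/8 = -394997*(114818008/6171 + 20283)/8 = -394997/8*239984401/6171 = -94793118441797/49368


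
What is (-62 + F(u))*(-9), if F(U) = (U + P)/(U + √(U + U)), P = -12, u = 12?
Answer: 558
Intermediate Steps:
F(U) = (-12 + U)/(U + √2*√U) (F(U) = (U - 12)/(U + √(U + U)) = (-12 + U)/(U + √(2*U)) = (-12 + U)/(U + √2*√U))
(-62 + F(u))*(-9) = (-62 + (-12 + 12)/(12 + √2*√12))*(-9) = (-62 + 0/(12 + √2*(2*√3)))*(-9) = (-62 + 0/(12 + 2*√6))*(-9) = (-62 + 0)*(-9) = -62*(-9) = 558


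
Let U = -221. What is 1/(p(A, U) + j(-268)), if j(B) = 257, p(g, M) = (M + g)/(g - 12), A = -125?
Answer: 137/35555 ≈ 0.0038532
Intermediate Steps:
p(g, M) = (M + g)/(-12 + g)
1/(p(A, U) + j(-268)) = 1/((-221 - 125)/(-12 - 125) + 257) = 1/(-346/(-137) + 257) = 1/(-1/137*(-346) + 257) = 1/(346/137 + 257) = 1/(35555/137) = 137/35555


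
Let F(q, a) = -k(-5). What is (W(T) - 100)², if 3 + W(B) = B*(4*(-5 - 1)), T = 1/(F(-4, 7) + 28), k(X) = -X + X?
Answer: 528529/49 ≈ 10786.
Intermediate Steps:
k(X) = 0
F(q, a) = 0 (F(q, a) = -1*0 = 0)
T = 1/28 (T = 1/(0 + 28) = 1/28 ≈ 0.035714)
W(B) = -3 - 24*B (W(B) = -3 + B*(4*(-5 - 1)) = -3 + B*(4*(-6)) = -3 + B*(-24) = -3 - 24*B)
(W(T) - 100)² = ((-3 - 24*1/28) - 100)² = ((-3 - 6/7) - 100)² = (-27/7 - 100)² = (-727/7)² = 528529/49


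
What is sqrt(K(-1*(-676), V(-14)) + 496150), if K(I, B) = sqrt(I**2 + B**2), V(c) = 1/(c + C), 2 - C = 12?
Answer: sqrt(71445600 + 6*sqrt(263218177))/12 ≈ 704.86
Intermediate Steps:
C = -10 (C = 2 - 1*12 = 2 - 12 = -10)
V(c) = 1/(-10 + c) (V(c) = 1/(c - 10) = 1/(-10 + c))
K(I, B) = sqrt(B**2 + I**2)
sqrt(K(-1*(-676), V(-14)) + 496150) = sqrt(sqrt((1/(-10 - 14))**2 + (-1*(-676))**2) + 496150) = sqrt(sqrt((1/(-24))**2 + 676**2) + 496150) = sqrt(sqrt((-1/24)**2 + 456976) + 496150) = sqrt(sqrt(1/576 + 456976) + 496150) = sqrt(sqrt(263218177/576) + 496150) = sqrt(sqrt(263218177)/24 + 496150) = sqrt(496150 + sqrt(263218177)/24)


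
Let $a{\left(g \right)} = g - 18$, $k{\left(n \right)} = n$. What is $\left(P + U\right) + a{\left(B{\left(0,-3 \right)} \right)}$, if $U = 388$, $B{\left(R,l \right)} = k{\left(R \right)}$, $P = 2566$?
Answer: $2936$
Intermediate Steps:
$B{\left(R,l \right)} = R$
$a{\left(g \right)} = -18 + g$ ($a{\left(g \right)} = g - 18 = -18 + g$)
$\left(P + U\right) + a{\left(B{\left(0,-3 \right)} \right)} = \left(2566 + 388\right) + \left(-18 + 0\right) = 2954 - 18 = 2936$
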